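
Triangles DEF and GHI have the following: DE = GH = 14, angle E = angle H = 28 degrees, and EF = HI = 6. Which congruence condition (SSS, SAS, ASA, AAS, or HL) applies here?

The given information matches SAS: Two pairs of corresponding sides and the included angle are equal (Side-Angle-Side).

SAS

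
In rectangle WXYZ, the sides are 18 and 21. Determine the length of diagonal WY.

A rectangle's diagonal splits it into two right triangles, with the diagonal as the hypotenuse.
By the Pythagorean theorem, d^2 = 18^2 + 21^2 = 765.
Therefore d = sqrt(765) = 3*sqrt(85).

3*sqrt(85)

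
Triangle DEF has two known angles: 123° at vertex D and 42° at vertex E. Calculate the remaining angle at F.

Let angle F = x. Then 123 + 42 + x = 180.
x = 180 - 165 = 15 degrees.

15 degrees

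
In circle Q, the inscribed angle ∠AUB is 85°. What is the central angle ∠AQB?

The inscribed angle theorem states that a central angle is always twice any inscribed angle that subtends the same arc.
Since the inscribed angle is 85°, the central angle = 2 × 85° = 170°.

170°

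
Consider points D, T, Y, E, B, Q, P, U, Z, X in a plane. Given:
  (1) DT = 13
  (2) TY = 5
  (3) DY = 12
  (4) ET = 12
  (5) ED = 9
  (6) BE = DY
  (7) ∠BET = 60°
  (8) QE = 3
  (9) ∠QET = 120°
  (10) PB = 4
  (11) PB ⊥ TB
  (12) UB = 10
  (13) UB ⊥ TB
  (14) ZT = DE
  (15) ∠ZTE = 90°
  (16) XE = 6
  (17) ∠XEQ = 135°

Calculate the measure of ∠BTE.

From the given relations: BE = DY = 12.
Step 1: By the law of cosines on triangle TEB: TB² = 12² + 12² − 2·12·12·cos(60°) = 144, so TB = 12.
Step 2: By the inverse law of cosines on triangle BTE: cos(∠BTE) = (12² + 12² − 12²) / (2·12·12) = 144/288 = 0.5, so ∠BTE = 60°.

Therefore, the measure of angle ∠BTE = 60°.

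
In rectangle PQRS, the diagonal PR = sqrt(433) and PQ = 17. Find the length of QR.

b = sqrt(d^2 - a^2) = sqrt(433 - 289) = sqrt(144) = 12

12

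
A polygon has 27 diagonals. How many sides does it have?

Using d = n(n - 3)/2, we solve 27 = n(n - 3)/2.
So n(n - 3) = 54.
Testing n = 9: 9 * 6 = 54 = 54. Correct.
The polygon has 9 sides.

9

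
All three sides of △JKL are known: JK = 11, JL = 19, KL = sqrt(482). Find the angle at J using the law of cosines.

When all three sides of a triangle are known, the law of cosines can be rearranged to find any angle.
cos(C) = (a² + b² - c²) / (2ab) gives cos(J) = 0.
Taking the inverse cosine: J = 90°.

90°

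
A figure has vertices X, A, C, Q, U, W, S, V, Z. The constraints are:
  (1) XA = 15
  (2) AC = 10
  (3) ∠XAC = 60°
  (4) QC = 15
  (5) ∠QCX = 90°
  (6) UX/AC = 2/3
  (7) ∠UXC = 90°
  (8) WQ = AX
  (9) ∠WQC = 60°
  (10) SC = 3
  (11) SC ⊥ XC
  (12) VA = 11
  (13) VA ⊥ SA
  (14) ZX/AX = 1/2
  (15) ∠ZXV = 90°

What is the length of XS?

Step 1: By the law of cosines on triangle CAX: CX² = 10² + 15² − 2·10·15·cos(60°) = 175, so CX = 5·√7.
Step 2: By the law of cosines on triangle XCS: XS² = (5·√7)² + 3² − 2·5·√7·3·cos(90°) = 184, so XS = 2·√46.

Therefore, the length of XS = 2·√46.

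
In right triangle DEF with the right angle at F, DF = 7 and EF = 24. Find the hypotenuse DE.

By the Pythagorean theorem: DE^2 = DF^2 + EF^2
DE^2 = 7^2 + 24^2 = 49 + 576 = 625
DE = sqrt(625) = 25

25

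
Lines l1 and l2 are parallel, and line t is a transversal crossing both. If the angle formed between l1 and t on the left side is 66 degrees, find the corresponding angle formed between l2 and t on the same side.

Corresponding angles formed by parallel lines and a transversal are equal.
The given angle is 66 degrees.
The corresponding angle = 66 degrees.

66 degrees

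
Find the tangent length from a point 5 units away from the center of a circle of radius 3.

The tangent, radius, and line from the external point to the center form a right triangle.
The right angle is where the tangent meets the radius.
By the Pythagorean theorem: tangent² + 3² = 5²
tangent² = 25 - 9 = 16
tangent = 4

4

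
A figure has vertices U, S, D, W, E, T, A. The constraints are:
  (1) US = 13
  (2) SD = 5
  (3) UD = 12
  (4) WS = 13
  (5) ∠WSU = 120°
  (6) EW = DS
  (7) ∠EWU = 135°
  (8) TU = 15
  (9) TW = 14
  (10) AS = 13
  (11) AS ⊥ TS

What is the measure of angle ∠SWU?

Step 1: By the law of cosines on triangle WSU: WU² = 13² + 13² − 2·13·13·cos(120°) = 507, so WU = 13·√3.
Step 2: By the inverse law of cosines on triangle SWU: cos(∠SWU) = (13² + (13·√3)² − 13²) / (2·13·13·√3) = 507/585.43 = 0.866, so ∠SWU = 30°.

Therefore, the measure of angle ∠SWU = 30°.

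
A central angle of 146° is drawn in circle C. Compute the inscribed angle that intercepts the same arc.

An inscribed angle intercepts an arc from a point on the circle, while the central angle intercepts the same arc from the center.
The inscribed angle is always half the central angle: 146° / 2 = 73°.

73°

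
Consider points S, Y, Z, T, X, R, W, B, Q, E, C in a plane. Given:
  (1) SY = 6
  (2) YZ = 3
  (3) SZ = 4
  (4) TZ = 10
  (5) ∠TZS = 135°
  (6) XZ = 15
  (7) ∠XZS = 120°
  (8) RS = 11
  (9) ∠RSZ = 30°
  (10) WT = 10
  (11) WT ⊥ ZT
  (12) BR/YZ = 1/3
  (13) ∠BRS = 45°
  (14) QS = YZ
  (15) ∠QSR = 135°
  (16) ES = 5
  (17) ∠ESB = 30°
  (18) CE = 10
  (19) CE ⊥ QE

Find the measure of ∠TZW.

Step 1: By the law of cosines on triangle ZTW: ZW² = 10² + 10² − 2·10·10·cos(90°) = 200, so ZW = 10·√2.
Step 2: By the inverse law of cosines on triangle TZW: cos(∠TZW) = (10² + (10·√2)² − 10²) / (2·10·10·√2) = 200/282.84 = 0.7071, so ∠TZW = 45°.

Therefore, the measure of angle ∠TZW = 45°.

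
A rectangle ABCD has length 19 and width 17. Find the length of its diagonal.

d = sqrt(19^2 + 17^2) = sqrt(650) = 5*sqrt(26)

5*sqrt(26)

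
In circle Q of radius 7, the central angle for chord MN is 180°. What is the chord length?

Chord length = 2r sin(θ/2)
= 2 × 7 × sin(180°/2)
= 2 × 7 × sin(90°)
= 14

14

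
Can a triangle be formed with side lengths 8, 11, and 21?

Check the triangle inequality: 8 + 11 = 19 ≤ 21.
Since the sum of two sides does not exceed the third, no triangle can be formed.

No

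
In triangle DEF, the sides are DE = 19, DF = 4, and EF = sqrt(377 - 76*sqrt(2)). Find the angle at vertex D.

When all three sides of a triangle are known, the law of cosines can be rearranged to find any angle.
cos(C) = (a² + b² - c²) / (2ab) gives cos(D) = sqrt(2)/2.
Taking the inverse cosine: D = 45°.

45°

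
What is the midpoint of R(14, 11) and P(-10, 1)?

The midpoint is the average of the coordinates:
x: (14 + -10)/2 = 2
y: (11 + 1)/2 = 6
Midpoint = (2, 6)

(2, 6)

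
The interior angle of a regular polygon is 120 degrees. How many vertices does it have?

The exterior angle is the supplement of the interior angle: 180 - 120 = 60 degrees.
Since the exterior angles of any convex polygon sum to 360 degrees, the number of sides is 360 / 60 = 6.

6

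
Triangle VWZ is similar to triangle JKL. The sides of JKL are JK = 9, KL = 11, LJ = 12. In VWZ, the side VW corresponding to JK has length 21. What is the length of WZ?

Similar triangles have proportional sides. Setting up the proportion:
VW / JK = WZ / KL
21 / 9 = WZ / 11
WZ = 11 * 21 / 9 = 77/3.

77/3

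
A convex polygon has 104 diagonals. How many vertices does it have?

Using d = n(n - 3)/2, we solve 104 = n(n - 3)/2.
So n(n - 3) = 208.
Testing n = 16: 16 * 13 = 208 = 208. Correct.
The polygon has 16 sides.

16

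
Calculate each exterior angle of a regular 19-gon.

Each exterior angle of a regular n-gon is 360 / n.
For n = 19: 360 / 19 = 360/19 degrees.

360/19 degrees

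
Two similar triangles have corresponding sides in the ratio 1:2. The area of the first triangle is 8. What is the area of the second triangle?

For similar figures, the area ratio equals the square of the side ratio.
Side ratio (the first triangle to the second triangle) = 1:2, so area ratio = 1^2:2^2 = 1:4.
If the area of the first triangle is 8, then the area of the second triangle = 8 * (4/1) = 32.

32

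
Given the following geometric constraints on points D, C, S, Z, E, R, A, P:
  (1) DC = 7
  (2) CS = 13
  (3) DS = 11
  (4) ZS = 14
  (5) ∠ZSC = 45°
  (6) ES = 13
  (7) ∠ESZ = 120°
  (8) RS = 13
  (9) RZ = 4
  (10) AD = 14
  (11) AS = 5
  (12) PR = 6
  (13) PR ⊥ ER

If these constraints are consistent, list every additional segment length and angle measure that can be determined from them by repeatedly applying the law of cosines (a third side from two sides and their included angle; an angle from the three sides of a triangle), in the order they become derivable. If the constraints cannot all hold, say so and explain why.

The constraints are consistent. Derivable facts, in order:
After 1 step:
- CZ ≈ 10.37
- ZE ≈ 23.39
- ∠ADS = 18.55°
- ∠ASD = 117.04°
- ∠CDS = 89.63°
- ∠CSD = 32.58°
- ∠DAS = 44.42°
- ∠DCS = 57.79°
- ∠RSZ = 16.51°
- ∠RZS = 67.42°
- ∠SRZ = 96.07°
After 2 steps:
- ∠CZS = 62.39°
- ∠EZS = 28.78°
- ∠SCZ = 72.61°
- ∠SEZ = 31.22°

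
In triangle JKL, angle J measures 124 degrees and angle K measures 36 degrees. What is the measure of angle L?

The interior angles sum to 180°: angle L = 180 - 124 - 36 = 20°.
The triangle is obtuse (angles 124°, 36°, 20°).

20 degrees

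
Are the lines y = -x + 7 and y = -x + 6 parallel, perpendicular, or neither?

Slope of line 1: m1 = -1
Slope of line 2: m2 = -1
Two lines are parallel if and only if they have equal slopes (or both are vertical).
Here m1 = m2 = -1, confirming the lines are parallel.

Parallel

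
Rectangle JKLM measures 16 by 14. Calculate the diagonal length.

A rectangle's diagonal splits it into two right triangles, with the diagonal as the hypotenuse.
By the Pythagorean theorem, d^2 = 16^2 + 14^2 = 452.
Therefore d = sqrt(452) = 2*sqrt(113).

2*sqrt(113)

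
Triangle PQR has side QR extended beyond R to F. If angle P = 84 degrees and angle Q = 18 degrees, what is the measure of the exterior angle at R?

Exterior angle = 84 + 18 = 102 degrees (exterior angle theorem).

102 degrees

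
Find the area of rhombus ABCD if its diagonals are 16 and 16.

The diagonals of a rhombus divide it into four right triangles.
Each triangle has legs 16/ 2 = 8 and 16/2 = 8, so each has area (1/2)*8*8 = 32.
Four such triangles give total area = (d1 * d2) / 2 = 128.

128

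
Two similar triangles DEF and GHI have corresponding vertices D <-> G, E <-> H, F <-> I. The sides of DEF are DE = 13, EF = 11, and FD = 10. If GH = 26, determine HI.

Similar triangles have proportional sides. Setting up the proportion:
GH / DE = HI / EF
26 / 13 = HI / 11
HI = 11 * 26 / 13 = 22.

22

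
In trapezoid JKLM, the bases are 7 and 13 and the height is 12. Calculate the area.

Area of a trapezoid = (base1 + base2) * height / 2
Area = (7 + 13) * 12 / 2
Area = 20 * 12 / 2
Area = 240 / 2
Area = 120

120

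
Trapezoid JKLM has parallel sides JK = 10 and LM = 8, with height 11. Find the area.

Area of a trapezoid = (base1 + base2) * height / 2
Area = (10 + 8) * 11 / 2
Area = 18 * 11 / 2
Area = 198 / 2
Area = 99

99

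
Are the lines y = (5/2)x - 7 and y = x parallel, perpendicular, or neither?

Slope of line 1: m1 = 5/2
Slope of line 2: m2 = 1
m1 != m2 (5/2 != 1), so not parallel.
m1 * m2 = (5/2) * (1) = 5/2 != -1, so not perpendicular.
The lines are neither parallel nor perpendicular.

Neither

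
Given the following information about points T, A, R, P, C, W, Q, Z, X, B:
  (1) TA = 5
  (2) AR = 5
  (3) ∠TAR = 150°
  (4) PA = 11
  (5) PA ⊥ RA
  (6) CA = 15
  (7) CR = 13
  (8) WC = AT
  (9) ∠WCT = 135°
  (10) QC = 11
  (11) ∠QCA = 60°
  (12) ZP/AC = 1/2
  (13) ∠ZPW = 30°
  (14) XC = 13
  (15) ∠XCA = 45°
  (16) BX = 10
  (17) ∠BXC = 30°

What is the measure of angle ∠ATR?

Step 1: By the law of cosines on triangle TAR: TR² = 5² + 5² − 2·5·5·cos(150°) = 93.3, so TR ≈ 9.66.
Step 2: By the inverse law of cosines on triangle ATR: cos(∠ATR) = (5² + 9.66² − 5²) / (2·5·9.66) = 93.3/96.59 = 0.9659, so ∠ATR = 15°.

Therefore, the measure of angle ∠ATR = 15°.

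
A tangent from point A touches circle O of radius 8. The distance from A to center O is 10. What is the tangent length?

tangent = √(d² - r²) = √(10² - 8²) = √(100 - 64) = √36 = 6

6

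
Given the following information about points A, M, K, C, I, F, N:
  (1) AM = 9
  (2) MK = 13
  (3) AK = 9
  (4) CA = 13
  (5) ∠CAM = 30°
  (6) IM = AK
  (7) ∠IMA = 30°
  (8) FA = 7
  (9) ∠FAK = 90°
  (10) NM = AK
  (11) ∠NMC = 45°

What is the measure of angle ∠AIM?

From the given relations: IM = AK = 9.
Step 1: By the law of cosines on triangle IMA: IA² = 9² + 9² − 2·9·9·cos(30°) = 21.7, so IA ≈ 4.66.
Step 2: By the inverse law of cosines on triangle AIM: cos(∠AIM) = (4.66² + 9² − 9²) / (2·4.66·9) = 21.7/83.86 = 0.2588, so ∠AIM = 75°.

Therefore, the measure of angle ∠AIM = 75°.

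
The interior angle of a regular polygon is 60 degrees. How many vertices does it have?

Exterior angle = 180 - 60 = 120. n = 360 / 120 = 3.

3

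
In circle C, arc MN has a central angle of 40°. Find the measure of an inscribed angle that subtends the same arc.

By the inscribed angle theorem, the inscribed angle is half the central angle.
Inscribed angle = 40° / 2 = 20°

20°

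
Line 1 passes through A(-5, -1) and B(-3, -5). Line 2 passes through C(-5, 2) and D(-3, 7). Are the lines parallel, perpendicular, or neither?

Slope of line 1: m1 = (-5 - -1)/(-3 - -5) = -4/2 = -2
Slope of line 2: m2 = (7 - 2)/(-3 - -5) = 5/2 = 5/2
m1 != m2 (-2 != 5/2), so not parallel.
m1 * m2 = (-2) * (5/2) = -5 != -1, so not perpendicular.
The lines are neither parallel nor perpendicular.

Neither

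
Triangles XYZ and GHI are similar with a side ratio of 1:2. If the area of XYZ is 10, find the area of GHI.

For similar figures, the area ratio equals the square of the side ratio.
Side ratio (XYZ to GHI) = 1:2, so area ratio = 1^2:2^2 = 1:4.
If the area of XYZ is 10, then the area of GHI = 10 * (4/1) = 40.

40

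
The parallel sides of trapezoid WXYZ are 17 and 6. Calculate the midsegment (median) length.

The midsegment (median) of a trapezoid connects the midpoints of the non-parallel sides.
Its length is the average of the two bases: (17 + 6) / 2 = 23/2.

23/2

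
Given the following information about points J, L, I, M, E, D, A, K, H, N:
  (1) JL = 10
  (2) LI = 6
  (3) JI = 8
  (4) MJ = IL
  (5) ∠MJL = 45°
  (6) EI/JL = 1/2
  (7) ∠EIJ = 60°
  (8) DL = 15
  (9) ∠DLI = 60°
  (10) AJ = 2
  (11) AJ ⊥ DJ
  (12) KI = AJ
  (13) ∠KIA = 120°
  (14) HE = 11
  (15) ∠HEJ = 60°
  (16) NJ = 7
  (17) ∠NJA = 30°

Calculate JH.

From the given relations: EI = 1/2·JL = 1/2·10 = 5.
Step 1: By the law of cosines on triangle EIJ: EJ² = 5² + 8² − 2·5·8·cos(60°) = 49, so EJ = 7.
Step 2: By the law of cosines on triangle JEH: JH² = 7² + 11² − 2·7·11·cos(60°) = 93, so JH = √93.

Therefore, the length of JH = √93.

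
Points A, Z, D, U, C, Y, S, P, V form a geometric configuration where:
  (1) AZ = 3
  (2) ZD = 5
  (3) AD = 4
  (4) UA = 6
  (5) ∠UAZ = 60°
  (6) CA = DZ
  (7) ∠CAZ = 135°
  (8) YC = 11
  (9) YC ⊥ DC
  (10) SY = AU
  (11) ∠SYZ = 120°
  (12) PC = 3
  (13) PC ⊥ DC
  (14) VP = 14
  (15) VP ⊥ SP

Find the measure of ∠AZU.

Step 1: By the law of cosines on triangle ZAU: ZU² = 3² + 6² − 2·3·6·cos(60°) = 27, so ZU = 3·√3.
Step 2: By the inverse law of cosines on triangle AZU: cos(∠AZU) = (3² + (3·√3)² − 6²) / (2·3·3·√3) = 0/31.18 = 0, so ∠AZU = 90°.

Therefore, the measure of angle ∠AZU = 90°.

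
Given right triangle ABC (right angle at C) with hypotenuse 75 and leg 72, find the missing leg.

Rearranging the Pythagorean theorem to solve for the unknown leg:
leg^2 = hypotenuse^2 - known_leg^2 = 5625 - 5184 = 441
leg = sqrt(441) = 21.

21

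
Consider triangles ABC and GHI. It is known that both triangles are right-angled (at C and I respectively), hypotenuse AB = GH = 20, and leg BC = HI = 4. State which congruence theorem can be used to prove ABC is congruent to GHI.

The given information provides:
both triangles are right-angled (at C and I respectively), hypotenuse AB = GH = 20, and leg BC = HI = 4
This matches the HL congruence theorem.
The hypotenuse and one leg of two right triangles are equal (Hypotenuse-Leg).

HL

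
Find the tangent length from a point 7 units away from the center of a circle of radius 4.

Let T be the point of tangency. Then QT ⊥ MT (radius ⊥ tangent).
In right triangle QTM: QM² = QT² + MT²
7² = 4² + MT²
MT² = 33, MT = sqrt(33)

sqrt(33)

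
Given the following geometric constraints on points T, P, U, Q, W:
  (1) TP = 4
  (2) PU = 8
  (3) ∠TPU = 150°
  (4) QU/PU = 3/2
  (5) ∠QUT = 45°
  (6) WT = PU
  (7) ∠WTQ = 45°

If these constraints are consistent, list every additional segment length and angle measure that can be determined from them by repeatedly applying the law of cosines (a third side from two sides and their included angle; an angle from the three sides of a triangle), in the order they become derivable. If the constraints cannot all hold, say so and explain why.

The constraints are consistent. Derivable facts, in order:
After 1 step:
- TU ≈ 11.64
After 2 steps:
- TQ ≈ 9.05
- ∠PTU = 20.1°
- ∠PUT = 9.9°
After 3 steps:
- QW ≈ 6.6
- ∠QTU = 69.62°
- ∠TQU = 65.38°
After 4 steps:
- ∠QWT = 75.97°
- ∠TQW = 59.03°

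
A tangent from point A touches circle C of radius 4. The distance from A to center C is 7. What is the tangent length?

The tangent, radius, and line from the external point to the center form a right triangle.
The right angle is where the tangent meets the radius.
By the Pythagorean theorem: tangent² + 4² = 7²
tangent² = 49 - 16 = 33
tangent = sqrt(33)

sqrt(33)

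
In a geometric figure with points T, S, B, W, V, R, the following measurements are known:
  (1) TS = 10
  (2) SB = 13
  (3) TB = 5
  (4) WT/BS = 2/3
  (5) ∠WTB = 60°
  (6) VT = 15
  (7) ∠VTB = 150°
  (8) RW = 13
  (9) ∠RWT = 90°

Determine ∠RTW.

From the given relations: WT = 2/3·BS = 2/3·13 ≈ 8.67.
Step 1: By the law of cosines on triangle TWR: TR² = 8.67² + 13² − 2·8.67·13·cos(90°) = 244.11, so TR ≈ 15.62.
Step 2: By the inverse law of cosines on triangle RTW: cos(∠RTW) = (15.62² + 8.67² − 13²) / (2·15.62·8.67) = 150.22/270.82 = 0.5547, so ∠RTW = 56.31°.

Therefore, the measure of angle ∠RTW = 56.31°.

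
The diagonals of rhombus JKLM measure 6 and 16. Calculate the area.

The diagonals of a rhombus divide it into four right triangles.
Each triangle has legs 6/ 2 = 3 and 16/2 = 8, so each has area (1/2)*3*8 = 12.
Four such triangles give total area = (d1 * d2) / 2 = 48.

48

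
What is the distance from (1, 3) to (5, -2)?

d = sqrt((4)^2 + (-5)^2) = sqrt(41)

sqrt(41)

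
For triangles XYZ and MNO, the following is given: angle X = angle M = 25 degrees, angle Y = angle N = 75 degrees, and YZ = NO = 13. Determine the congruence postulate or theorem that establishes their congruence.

The given information provides:
angle X = angle M = 25 degrees, angle Y = angle N = 75 degrees, and YZ = NO = 13
This matches the AAS congruence theorem.
Two pairs of corresponding angles and a non-included side are equal (Angle-Angle-Side).

AAS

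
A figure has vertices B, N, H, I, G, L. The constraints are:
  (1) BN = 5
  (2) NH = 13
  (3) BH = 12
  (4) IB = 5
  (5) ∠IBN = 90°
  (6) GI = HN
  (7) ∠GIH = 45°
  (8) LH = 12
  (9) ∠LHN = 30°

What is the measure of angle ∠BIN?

Step 1: By the law of cosines on triangle IBN: IN² = 5² + 5² − 2·5·5·cos(90°) = 50, so IN = 5·√2.
Step 2: By the inverse law of cosines on triangle BIN: cos(∠BIN) = (5² + (5·√2)² − 5²) / (2·5·5·√2) = 50/70.71 = 0.7071, so ∠BIN = 45°.

Therefore, the measure of angle ∠BIN = 45°.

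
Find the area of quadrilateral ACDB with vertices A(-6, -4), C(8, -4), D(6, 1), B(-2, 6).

Shoelace: sum of cross terms = 170, Area = (1/2)|170| = 85

85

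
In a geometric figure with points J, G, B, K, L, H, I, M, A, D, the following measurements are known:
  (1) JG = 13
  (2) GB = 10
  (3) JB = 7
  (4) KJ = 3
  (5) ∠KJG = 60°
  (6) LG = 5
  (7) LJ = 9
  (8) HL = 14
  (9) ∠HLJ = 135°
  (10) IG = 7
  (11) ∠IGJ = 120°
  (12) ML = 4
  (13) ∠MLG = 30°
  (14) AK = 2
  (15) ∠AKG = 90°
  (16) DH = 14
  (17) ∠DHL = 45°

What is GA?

Step 1: By the law of cosines on triangle GJK: GK² = 13² + 3² − 2·13·3·cos(60°) = 139, so GK = √139.
Step 2: By the law of cosines on triangle GKA: GA² = √139² + 2² − 2·√139·2·cos(90°) = 143, so GA = √143.

Therefore, the length of GA = √143.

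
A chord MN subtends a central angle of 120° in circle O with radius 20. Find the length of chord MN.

Chord length = 2r sin(θ/2)
= 2 × 20 × sin(120°/2)
= 2 × 20 × sin(60°)
= 20*sqrt(3)

20*sqrt(3)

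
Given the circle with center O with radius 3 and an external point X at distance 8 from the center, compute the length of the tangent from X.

tangent = √(d² - r²) = √(8² - 3²) = √(64 - 9) = √55 = sqrt(55)

sqrt(55)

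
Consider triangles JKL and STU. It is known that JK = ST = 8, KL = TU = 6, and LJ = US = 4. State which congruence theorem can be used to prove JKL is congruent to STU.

The given information matches SSS: All three pairs of corresponding sides are equal (Side-Side-Side).

SSS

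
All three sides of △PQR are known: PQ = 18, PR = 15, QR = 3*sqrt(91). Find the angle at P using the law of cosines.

When all three sides of a triangle are known, the law of cosines can be rearranged to find any angle.
cos(C) = (a² + b² - c²) / (2ab) gives cos(P) = -1/2.
Taking the inverse cosine: P = 120°.

120°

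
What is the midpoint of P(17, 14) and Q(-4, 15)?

The midpoint is the point halfway along the segment.
Move half the horizontal distance: 17 + (-4 - 17)/2 = 17 + -21/2 = 13/2
Move half the vertical distance: 14 + (15 - 14)/2 = 14 + 1/2 = 29/2
Midpoint = (13/2, 29/2)

(13/2, 29/2)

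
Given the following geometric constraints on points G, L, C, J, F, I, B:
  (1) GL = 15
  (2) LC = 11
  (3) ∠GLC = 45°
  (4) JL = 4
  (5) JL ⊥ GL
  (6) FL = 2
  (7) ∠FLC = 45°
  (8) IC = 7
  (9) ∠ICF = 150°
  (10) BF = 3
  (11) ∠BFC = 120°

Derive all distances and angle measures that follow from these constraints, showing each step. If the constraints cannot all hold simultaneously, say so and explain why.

The constraints are consistent.

Step 1: From GL = 15, LC = 11, and ∠GLC = 45°, by the law of cosines:
  GC² = GL² + LC² - 2·GL·LC·cos(45°) = 225 + 121 - 233.3 = 112.7
  GC ≈ 10.61

Step 2: From GL = 15, LJ = 4, and ∠GLJ = 90°, by the law of cosines:
  GJ² = GL² + LJ² - 2·GL·LJ·cos(90°) = 225 + 16 - 0 = 241
  GJ ≈ 15.52

Step 3: From CL = 11, LF = 2, and ∠CLF = 45°, by the law of cosines:
  CF² = CL² + LF² - 2·CL·LF·cos(45°) = 121 + 4 - 31.11 = 93.89
  CF ≈ 9.69

Step 4: From CF = 9.69, FB = 3, and ∠CFB = 120°, by the law of cosines:
  CB² = CF² + FB² - 2·CF·FB·cos(120°) = 93.89 + 9 + 29.07 = 132
  CB ≈ 11.49

Step 5: From FC = 9.69, CI = 7, and ∠FCI = 150°, by the law of cosines:
  FI² = FC² + CI² - 2·FC·CI·cos(150°) = 93.89 + 49 + 117.5 = 260.4
  FI ≈ 16.14

Step 6: From GC = 10.61, GL = 15, CL = 11, by the inverse law of cosines:
  cos(∠CGL) = (GC² + GL² - CL²) / (2·GC·GL)
  ∠CGL = 47.12°

Step 7: From GJ = 15.52, GL = 15, JL = 4, by the inverse law of cosines:
  cos(∠JGL) = (GJ² + GL² - JL²) / (2·GJ·GL)
  ∠JGL = 14.93°

Step 8: From CF = 9.69, CL = 11, FL = 2, by the inverse law of cosines:
  cos(∠FCL) = (CF² + CL² - FL²) / (2·CF·CL)
  ∠FCL = 8.39°

Step 9: From CG = 10.61, CL = 11, GL = 15, by the inverse law of cosines:
  cos(∠GCL) = (CG² + CL² - GL²) / (2·CG·CL)
  ∠GCL = 87.88°

Step 10: From JG = 15.52, JL = 4, GL = 15, by the inverse law of cosines:
  cos(∠GJL) = (JG² + JL² - GL²) / (2·JG·JL)
  ∠GJL = 75.07°

Step 11: From FC = 9.69, FL = 2, CL = 11, by the inverse law of cosines:
  cos(∠CFL) = (FC² + FL² - CL²) / (2·FC·FL)
  ∠CFL = 126.61°

Step 12: From CB = 11.49, CF = 9.69, BF = 3, by the inverse law of cosines:
  cos(∠BCF) = (CB² + CF² - BF²) / (2·CB·CF)
  ∠BCF = 13.07°

Step 13: From FC = 9.69, FI = 16.14, CI = 7, by the inverse law of cosines:
  cos(∠CFI) = (FC² + FI² - CI²) / (2·FC·FI)
  ∠CFI = 12.53°

Step 14: From IC = 7, IF = 16.14, CF = 9.69, by the inverse law of cosines:
  cos(∠CIF) = (IC² + IF² - CF²) / (2·IC·IF)
  ∠CIF = 17.47°

Step 15: From BC = 11.49, BF = 3, CF = 9.69, by the inverse law of cosines:
  cos(∠CBF) = (BC² + BF² - CF²) / (2·BC·BF)
  ∠CBF = 46.93°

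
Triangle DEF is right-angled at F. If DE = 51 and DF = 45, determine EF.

By the Pythagorean theorem: EF^2 = DE^2 - DF^2
EF^2 = 51^2 - 45^2 = 2601 - 2025 = 576
EF = sqrt(576) = 24

24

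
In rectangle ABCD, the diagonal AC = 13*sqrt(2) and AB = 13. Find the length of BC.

Using the Pythagorean theorem: d^2 = a^2 + b^2
b^2 = d^2 - a^2
b^2 = 338 - 169
b^2 = 169
b = sqrt(169) = 13

13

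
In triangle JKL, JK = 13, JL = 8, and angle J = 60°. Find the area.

Area = (1/2) * JK * JL * sin(J)
Area = (1/2) * 13 * 8 * sin(60°)
Area = (1/2) * 13 * 8 * sqrt(3)/2
Area = 26*sqrt(3)

26*sqrt(3)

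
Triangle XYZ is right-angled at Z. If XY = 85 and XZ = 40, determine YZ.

Rearranging the Pythagorean theorem to solve for the unknown leg:
leg^2 = hypotenuse^2 - known_leg^2 = 7225 - 1600 = 5625
leg = sqrt(5625) = 75.

75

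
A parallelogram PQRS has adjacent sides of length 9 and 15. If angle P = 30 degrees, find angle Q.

In a parallelogram, consecutive angles are supplementary (sum to 180°).
angle Q = 180 - angle P
angle Q = 180 - 30
angle Q = 150 degrees

150 degrees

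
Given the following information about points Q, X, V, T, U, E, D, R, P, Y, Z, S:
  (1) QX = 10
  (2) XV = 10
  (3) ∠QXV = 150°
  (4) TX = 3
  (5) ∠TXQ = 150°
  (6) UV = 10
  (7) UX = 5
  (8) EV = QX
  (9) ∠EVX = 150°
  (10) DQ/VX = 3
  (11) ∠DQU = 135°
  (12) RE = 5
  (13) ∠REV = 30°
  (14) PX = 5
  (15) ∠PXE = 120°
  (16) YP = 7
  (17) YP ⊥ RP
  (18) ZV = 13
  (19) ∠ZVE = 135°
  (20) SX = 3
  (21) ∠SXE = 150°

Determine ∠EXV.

From the given relations: EV = QX = 10.
Step 1: By the law of cosines on triangle XVE: XE² = 10² + 10² − 2·10·10·cos(150°) = 373.21, so XE ≈ 19.32.
Step 2: By the inverse law of cosines on triangle EXV: cos(∠EXV) = (19.32² + 10² − 10²) / (2·19.32·10) = 373.21/386.37 = 0.9659, so ∠EXV = 15°.

Therefore, the measure of angle ∠EXV = 15°.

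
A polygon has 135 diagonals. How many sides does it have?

Using d = n(n - 3)/2, we solve 135 = n(n - 3)/2.
So n(n - 3) = 270.
Testing n = 18: 18 * 15 = 270 = 270. Correct.
The polygon has 18 sides.

18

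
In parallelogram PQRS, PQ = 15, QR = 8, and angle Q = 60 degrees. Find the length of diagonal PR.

The diagonal of a parallelogram can be found by treating two adjacent sides and the diagonal as a triangle.
Applying the law of cosines with sides 15, 8 and included angle 60°:
d^2 = 225 + 64 - 240*cos(60°) = 169
d = 13

13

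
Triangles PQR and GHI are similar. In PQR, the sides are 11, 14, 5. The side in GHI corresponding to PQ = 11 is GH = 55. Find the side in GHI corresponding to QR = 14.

Since the triangles are similar, the ratio of corresponding sides is constant.
Scale factor k = GH / PQ = 55 / 11 = 5
HI = k * QR = 5 * 14 = 70

70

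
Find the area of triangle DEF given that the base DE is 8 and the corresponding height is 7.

Area = (1/2) * base * height
Area = (1/2) * 8 * 7
Area = 28

28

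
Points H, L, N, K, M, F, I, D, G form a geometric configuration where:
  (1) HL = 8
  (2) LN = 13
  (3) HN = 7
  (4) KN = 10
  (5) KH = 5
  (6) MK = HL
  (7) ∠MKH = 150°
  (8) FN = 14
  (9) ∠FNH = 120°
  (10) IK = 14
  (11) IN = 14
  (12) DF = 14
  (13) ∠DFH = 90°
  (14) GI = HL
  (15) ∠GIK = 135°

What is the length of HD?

Step 1: By the law of cosines on triangle FNH: FH² = 14² + 7² − 2·14·7·cos(120°) = 343, so FH = 7·√7.
Step 2: By the law of cosines on triangle HFD: HD² = (7·√7)² + 14² − 2·7·√7·14·cos(90°) = 539, so HD = 7·√11.

Therefore, the length of HD = 7·√11.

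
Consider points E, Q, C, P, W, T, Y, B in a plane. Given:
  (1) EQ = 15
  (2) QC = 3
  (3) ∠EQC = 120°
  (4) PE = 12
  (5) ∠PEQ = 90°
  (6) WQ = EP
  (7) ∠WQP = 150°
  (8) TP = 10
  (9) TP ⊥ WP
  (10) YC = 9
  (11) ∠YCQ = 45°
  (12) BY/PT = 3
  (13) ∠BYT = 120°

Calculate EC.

Step 1: By the law of cosines on triangle EQC: EC² = 15² + 3² − 2·15·3·cos(120°) = 279, so EC = 3·√31.

Therefore, the length of EC = 3·√31.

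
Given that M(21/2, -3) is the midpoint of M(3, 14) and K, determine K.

Using the midpoint formula: M = ((x1 + x2)/2, (y1 + y2)/2)
We know M = (21/2, -3) and M = (3, 14)
For x: 21/2 = (3 + x2)/2, so x2 = 2*21/2 - 3 = 18
For y: -3 = (14 + y2)/2, so y2 = 2*-3 - 14 = -20
K = (18, -20)

(18, -20)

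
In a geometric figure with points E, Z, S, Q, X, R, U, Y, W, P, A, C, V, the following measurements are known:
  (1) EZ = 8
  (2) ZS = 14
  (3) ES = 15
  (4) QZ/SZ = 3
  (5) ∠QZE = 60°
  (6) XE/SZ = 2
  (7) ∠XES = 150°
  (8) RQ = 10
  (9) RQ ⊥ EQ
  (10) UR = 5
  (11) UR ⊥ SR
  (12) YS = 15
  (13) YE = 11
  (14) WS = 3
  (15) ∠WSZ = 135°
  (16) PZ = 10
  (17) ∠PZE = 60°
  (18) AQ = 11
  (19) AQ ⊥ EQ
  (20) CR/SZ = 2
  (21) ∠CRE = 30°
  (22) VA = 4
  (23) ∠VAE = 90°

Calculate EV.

From the given relations: QZ = 3·SZ = 3·14 = 42.
Step 1: By the law of cosines on triangle EZQ: EQ² = 8² + 42² − 2·8·42·cos(60°) = 1492, so EQ ≈ 38.63.
Step 2: By the law of cosines on triangle EQA: EA² = 38.63² + 11² − 2·38.63·11·cos(90°) = 1613, so EA ≈ 40.16.
Step 3: By the law of cosines on triangle EAV: EV² = 40.16² + 4² − 2·40.16·4·cos(90°) = 1629, so EV = 3·√181.

Therefore, the length of EV = 3·√181.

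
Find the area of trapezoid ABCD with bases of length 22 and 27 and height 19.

A trapezoid's area equals the midsegment times the height.
The midsegment is (22 + 27) / 2 = 49/2.
Area = 49/2 * 19 = 931/2.

931/2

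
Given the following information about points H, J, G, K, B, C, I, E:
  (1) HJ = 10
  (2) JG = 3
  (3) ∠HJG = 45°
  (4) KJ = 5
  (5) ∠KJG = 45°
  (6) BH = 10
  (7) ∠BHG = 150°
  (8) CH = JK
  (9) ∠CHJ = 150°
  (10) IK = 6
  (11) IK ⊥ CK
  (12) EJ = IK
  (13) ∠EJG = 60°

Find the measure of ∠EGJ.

From the given relations: EJ = IK = 6.
Step 1: By the law of cosines on triangle GJE: GE² = 3² + 6² − 2·3·6·cos(60°) = 27, so GE = 3·√3.
Step 2: By the inverse law of cosines on triangle EGJ: cos(∠EGJ) = ((3·√3)² + 3² − 6²) / (2·3·√3·3) = 0/31.18 = 0, so ∠EGJ = 90°.

Therefore, the measure of angle ∠EGJ = 90°.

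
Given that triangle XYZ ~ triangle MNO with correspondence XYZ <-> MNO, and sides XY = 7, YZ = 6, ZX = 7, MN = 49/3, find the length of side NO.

Since the triangles are similar, the ratio of corresponding sides is constant.
Scale factor k = MN / XY = 49/3 / 7 = 7/3
NO = k * YZ = 7/3 * 6 = 14

14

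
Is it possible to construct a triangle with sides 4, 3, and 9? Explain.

The longest side is 9. The other two sides sum to 3 + 4 = 7.
Since 7 ≤ 9, the two shorter sides cannot reach around to close the triangle.

No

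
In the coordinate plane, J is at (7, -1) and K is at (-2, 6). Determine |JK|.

d = sqrt((-9)^2 + (7)^2) = sqrt(130)

sqrt(130)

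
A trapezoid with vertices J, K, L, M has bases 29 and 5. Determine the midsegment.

midsegment = (29 + 5) / 2 = 34 / 2 = 17

17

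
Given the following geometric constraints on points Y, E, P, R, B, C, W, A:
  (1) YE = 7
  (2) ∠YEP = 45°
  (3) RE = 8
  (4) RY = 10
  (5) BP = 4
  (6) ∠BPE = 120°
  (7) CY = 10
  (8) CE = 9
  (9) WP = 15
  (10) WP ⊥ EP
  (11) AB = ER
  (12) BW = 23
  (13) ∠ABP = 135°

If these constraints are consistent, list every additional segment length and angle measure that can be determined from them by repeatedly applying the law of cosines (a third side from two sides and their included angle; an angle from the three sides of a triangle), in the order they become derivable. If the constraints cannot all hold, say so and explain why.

These constraints are not satisfiable: by the triangle inequality in triangle PBW, (5) BP = 4 and (9) WP = 15 force BW ≤ 4 + 15 = 19, but (12) says BW = 23. No planar figure meets all of them, so nothing further can be derived.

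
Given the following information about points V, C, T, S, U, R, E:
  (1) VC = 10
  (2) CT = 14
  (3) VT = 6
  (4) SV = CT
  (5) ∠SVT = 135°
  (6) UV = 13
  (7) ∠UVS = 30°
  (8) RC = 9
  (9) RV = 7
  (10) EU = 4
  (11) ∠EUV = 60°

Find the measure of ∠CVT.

Step 1: By the inverse law of cosines on triangle CVT: cos(∠CVT) = (10² + 6² − 14²) / (2·10·6) = -60/120 = -0.5, so ∠CVT = 120°.

Therefore, the measure of angle ∠CVT = 120°.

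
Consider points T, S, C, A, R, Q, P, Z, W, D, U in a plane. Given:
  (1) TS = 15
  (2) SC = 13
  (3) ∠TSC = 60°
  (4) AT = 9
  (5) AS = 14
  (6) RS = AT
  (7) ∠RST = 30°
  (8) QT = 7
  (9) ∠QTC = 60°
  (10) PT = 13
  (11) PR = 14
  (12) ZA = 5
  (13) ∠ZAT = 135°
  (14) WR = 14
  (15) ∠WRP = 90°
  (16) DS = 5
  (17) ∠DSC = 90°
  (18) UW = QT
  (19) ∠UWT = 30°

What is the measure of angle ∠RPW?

Step 1: By the law of cosines on triangle PRW: PW² = 14² + 14² − 2·14·14·cos(90°) = 392, so PW = 14·√2.
Step 2: By the inverse law of cosines on triangle RPW: cos(∠RPW) = (14² + (14·√2)² − 14²) / (2·14·14·√2) = 392/554.37 = 0.7071, so ∠RPW = 45°.

Therefore, the measure of angle ∠RPW = 45°.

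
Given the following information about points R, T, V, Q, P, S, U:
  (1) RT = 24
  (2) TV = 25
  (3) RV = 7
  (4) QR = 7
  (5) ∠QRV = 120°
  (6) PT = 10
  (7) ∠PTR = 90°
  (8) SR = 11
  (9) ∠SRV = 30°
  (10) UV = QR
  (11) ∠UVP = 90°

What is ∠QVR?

Step 1: By the law of cosines on triangle VRQ: VQ² = 7² + 7² − 2·7·7·cos(120°) = 147, so VQ = 7·√3.
Step 2: By the inverse law of cosines on triangle QVR: cos(∠QVR) = ((7·√3)² + 7² − 7²) / (2·7·√3·7) = 147/169.74 = 0.866, so ∠QVR = 30°.

Therefore, the measure of angle ∠QVR = 30°.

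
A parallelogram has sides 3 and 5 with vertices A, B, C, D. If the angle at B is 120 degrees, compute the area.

Area = 3 * 5 * sin(120°) = 15 * sqrt(3)/2 = 15*sqrt(3)/2

15*sqrt(3)/2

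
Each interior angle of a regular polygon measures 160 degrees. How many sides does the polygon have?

The exterior angle is the supplement of the interior angle: 180 - 160 = 20 degrees.
Since the exterior angles of any convex polygon sum to 360 degrees, the number of sides is 360 / 20 = 18.

18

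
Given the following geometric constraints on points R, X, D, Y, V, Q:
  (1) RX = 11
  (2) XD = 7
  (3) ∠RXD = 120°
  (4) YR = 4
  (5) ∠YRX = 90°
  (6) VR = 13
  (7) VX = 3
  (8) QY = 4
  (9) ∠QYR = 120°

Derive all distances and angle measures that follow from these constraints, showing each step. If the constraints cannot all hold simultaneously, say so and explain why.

The constraints are consistent.

Step 1: From RX = 11, XD = 7, and ∠RXD = 120°, by the law of cosines:
  RD² = RX² + XD² - 2·RX·XD·cos(120°) = 121 + 49 + 77 = 247
  RD ≈ 15.72

Step 2: From RY = 4, YQ = 4, and ∠RYQ = 120°, by the law of cosines:
  RQ² = RY² + YQ² - 2·RY·YQ·cos(120°) = 16 + 16 + 16 = 48
  RQ = 4·√3

Step 3: From XR = 11, RY = 4, and ∠XRY = 90°, by the law of cosines:
  XY² = XR² + RY² - 2·XR·RY·cos(90°) = 121 + 16 - 0 = 137
  XY = √137

Step 4: From RV = 13, RX = 11, VX = 3, by the inverse law of cosines:
  cos(∠VRX) = (RV² + RX² - VX²) / (2·RV·RX)
  ∠VRX = 10.73°

Step 5: From XR = 11, XV = 3, RV = 13, by the inverse law of cosines:
  cos(∠RXV) = (XR² + XV² - RV²) / (2·XR·XV)
  ∠RXV = 126.22°

Step 6: From VR = 13, VX = 3, RX = 11, by the inverse law of cosines:
  cos(∠RVX) = (VR² + VX² - RX²) / (2·VR·VX)
  ∠RVX = 43.05°

Step 7: From RD = 15.72, RX = 11, DX = 7, by the inverse law of cosines:
  cos(∠DRX) = (RD² + RX² - DX²) / (2·RD·RX)
  ∠DRX = 22.69°

Step 8: From RQ = 4·√3, RY = 4, QY = 4, by the inverse law of cosines:
  cos(∠QRY) = (RQ² + RY² - QY²) / (2·RQ·RY)
  ∠QRY = 30°

Step 9: From XR = 11, XY = √137, RY = 4, by the inverse law of cosines:
  cos(∠RXY) = (XR² + XY² - RY²) / (2·XR·XY)
  ∠RXY = 19.98°

Step 10: From DR = 15.72, DX = 7, RX = 11, by the inverse law of cosines:
  cos(∠RDX) = (DR² + DX² - RX²) / (2·DR·DX)
  ∠RDX = 37.31°

Step 11: From YR = 4, YX = √137, RX = 11, by the inverse law of cosines:
  cos(∠RYX) = (YR² + YX² - RX²) / (2·YR·YX)
  ∠RYX = 70.02°

Step 12: From QR = 4·√3, QY = 4, RY = 4, by the inverse law of cosines:
  cos(∠RQY) = (QR² + QY² - RY²) / (2·QR·QY)
  ∠RQY = 30°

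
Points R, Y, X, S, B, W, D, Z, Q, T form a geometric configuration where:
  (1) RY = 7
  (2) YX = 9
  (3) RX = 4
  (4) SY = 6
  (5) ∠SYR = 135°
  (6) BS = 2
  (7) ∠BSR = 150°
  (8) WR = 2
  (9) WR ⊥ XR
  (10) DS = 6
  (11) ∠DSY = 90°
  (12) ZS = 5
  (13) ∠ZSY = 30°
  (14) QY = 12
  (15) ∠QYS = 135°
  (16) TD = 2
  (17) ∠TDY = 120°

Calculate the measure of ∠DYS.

Step 1: By the law of cosines on triangle YSD: YD² = 6² + 6² − 2·6·6·cos(90°) = 72, so YD = 6·√2.
Step 2: By the inverse law of cosines on triangle DYS: cos(∠DYS) = ((6·√2)² + 6² − 6²) / (2·6·√2·6) = 72/101.82 = 0.7071, so ∠DYS = 45°.

Therefore, the measure of angle ∠DYS = 45°.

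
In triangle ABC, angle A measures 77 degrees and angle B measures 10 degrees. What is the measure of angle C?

Let angle C = x. Then 77 + 10 + x = 180.
x = 180 - 87 = 93 degrees.

93 degrees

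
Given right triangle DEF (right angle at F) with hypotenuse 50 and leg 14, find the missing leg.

By the Pythagorean theorem: EF^2 = DE^2 - DF^2
EF^2 = 50^2 - 14^2 = 2500 - 196 = 2304
EF = sqrt(2304) = 48

48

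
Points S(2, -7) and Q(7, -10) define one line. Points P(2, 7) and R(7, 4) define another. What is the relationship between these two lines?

Slope of line 1: m1 = (-10 - -7)/(7 - 2) = -3/5 = -3/5
Slope of line 2: m2 = (4 - 7)/(7 - 2) = -3/5 = -3/5
Two lines are parallel if and only if they have equal slopes (or both are vertical).
Here m1 = m2 = -3/5, confirming the lines are parallel.

Parallel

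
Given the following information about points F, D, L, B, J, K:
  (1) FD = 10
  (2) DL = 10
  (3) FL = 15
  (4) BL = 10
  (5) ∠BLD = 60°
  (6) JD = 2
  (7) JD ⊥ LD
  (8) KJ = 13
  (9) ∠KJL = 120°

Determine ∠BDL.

Step 1: By the law of cosines on triangle DLB: DB² = 10² + 10² − 2·10·10·cos(60°) = 100, so DB = 10.
Step 2: By the inverse law of cosines on triangle BDL: cos(∠BDL) = (10² + 10² − 10²) / (2·10·10) = 100/200 = 0.5, so ∠BDL = 60°.

Therefore, the measure of angle ∠BDL = 60°.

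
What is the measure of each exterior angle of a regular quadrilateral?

Each exterior angle of a regular n-gon is 360 / n.
For n = 4: 360 / 4 = 90 degrees.

90 degrees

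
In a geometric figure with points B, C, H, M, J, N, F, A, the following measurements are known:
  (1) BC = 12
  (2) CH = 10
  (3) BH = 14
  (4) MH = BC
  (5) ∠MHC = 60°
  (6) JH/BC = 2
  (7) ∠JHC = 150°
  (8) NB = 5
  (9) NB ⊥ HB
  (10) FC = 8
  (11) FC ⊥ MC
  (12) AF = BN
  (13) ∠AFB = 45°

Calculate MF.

From the given relations: MH = BC = 12.
Step 1: By the law of cosines on triangle CHM: CM² = 10² + 12² − 2·10·12·cos(60°) = 124, so CM = 2·√31.
Step 2: By the law of cosines on triangle MCF: MF² = (2·√31)² + 8² − 2·2·√31·8·cos(90°) = 188, so MF = 2·√47.

Therefore, the length of MF = 2·√47.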